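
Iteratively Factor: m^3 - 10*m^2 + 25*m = (m - 5)*(m^2 - 5*m) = m*(m - 5)*(m - 5)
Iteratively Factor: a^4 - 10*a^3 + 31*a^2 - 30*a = (a)*(a^3 - 10*a^2 + 31*a - 30) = a*(a - 3)*(a^2 - 7*a + 10) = a*(a - 3)*(a - 2)*(a - 5)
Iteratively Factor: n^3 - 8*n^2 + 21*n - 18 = (n - 2)*(n^2 - 6*n + 9) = (n - 3)*(n - 2)*(n - 3)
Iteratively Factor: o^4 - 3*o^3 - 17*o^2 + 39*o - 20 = (o - 1)*(o^3 - 2*o^2 - 19*o + 20) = (o - 1)*(o + 4)*(o^2 - 6*o + 5) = (o - 5)*(o - 1)*(o + 4)*(o - 1)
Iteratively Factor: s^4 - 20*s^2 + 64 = (s + 2)*(s^3 - 2*s^2 - 16*s + 32) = (s + 2)*(s + 4)*(s^2 - 6*s + 8) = (s - 2)*(s + 2)*(s + 4)*(s - 4)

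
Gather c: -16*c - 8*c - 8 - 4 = -24*c - 12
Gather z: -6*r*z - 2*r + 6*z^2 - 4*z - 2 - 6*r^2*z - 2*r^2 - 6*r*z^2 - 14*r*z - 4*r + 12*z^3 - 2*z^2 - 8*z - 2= -2*r^2 - 6*r + 12*z^3 + z^2*(4 - 6*r) + z*(-6*r^2 - 20*r - 12) - 4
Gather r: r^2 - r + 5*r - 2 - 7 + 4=r^2 + 4*r - 5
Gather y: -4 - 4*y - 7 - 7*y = -11*y - 11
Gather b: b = b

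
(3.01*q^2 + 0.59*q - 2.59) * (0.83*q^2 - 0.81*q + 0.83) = 2.4983*q^4 - 1.9484*q^3 - 0.1293*q^2 + 2.5876*q - 2.1497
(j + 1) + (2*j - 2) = 3*j - 1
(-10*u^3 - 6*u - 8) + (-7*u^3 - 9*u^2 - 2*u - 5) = -17*u^3 - 9*u^2 - 8*u - 13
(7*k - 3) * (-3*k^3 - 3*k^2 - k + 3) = -21*k^4 - 12*k^3 + 2*k^2 + 24*k - 9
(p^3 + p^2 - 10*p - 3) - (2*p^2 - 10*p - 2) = p^3 - p^2 - 1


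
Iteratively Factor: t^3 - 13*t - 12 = (t + 1)*(t^2 - t - 12) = (t + 1)*(t + 3)*(t - 4)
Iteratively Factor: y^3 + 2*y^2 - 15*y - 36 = (y + 3)*(y^2 - y - 12) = (y - 4)*(y + 3)*(y + 3)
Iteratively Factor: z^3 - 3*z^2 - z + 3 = (z - 1)*(z^2 - 2*z - 3) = (z - 3)*(z - 1)*(z + 1)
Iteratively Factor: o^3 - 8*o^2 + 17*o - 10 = (o - 2)*(o^2 - 6*o + 5) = (o - 5)*(o - 2)*(o - 1)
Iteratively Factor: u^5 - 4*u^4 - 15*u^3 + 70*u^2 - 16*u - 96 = (u - 4)*(u^4 - 15*u^2 + 10*u + 24) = (u - 4)*(u + 1)*(u^3 - u^2 - 14*u + 24) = (u - 4)*(u - 2)*(u + 1)*(u^2 + u - 12) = (u - 4)*(u - 2)*(u + 1)*(u + 4)*(u - 3)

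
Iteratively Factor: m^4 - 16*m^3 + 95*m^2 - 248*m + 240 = (m - 3)*(m^3 - 13*m^2 + 56*m - 80) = (m - 5)*(m - 3)*(m^2 - 8*m + 16) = (m - 5)*(m - 4)*(m - 3)*(m - 4)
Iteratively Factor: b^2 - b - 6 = (b - 3)*(b + 2)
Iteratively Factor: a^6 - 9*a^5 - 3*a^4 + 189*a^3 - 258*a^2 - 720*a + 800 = (a - 5)*(a^5 - 4*a^4 - 23*a^3 + 74*a^2 + 112*a - 160) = (a - 5)^2*(a^4 + a^3 - 18*a^2 - 16*a + 32) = (a - 5)^2*(a + 2)*(a^3 - a^2 - 16*a + 16) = (a - 5)^2*(a - 4)*(a + 2)*(a^2 + 3*a - 4) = (a - 5)^2*(a - 4)*(a + 2)*(a + 4)*(a - 1)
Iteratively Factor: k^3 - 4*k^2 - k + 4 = (k + 1)*(k^2 - 5*k + 4) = (k - 1)*(k + 1)*(k - 4)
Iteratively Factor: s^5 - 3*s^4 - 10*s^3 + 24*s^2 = (s + 3)*(s^4 - 6*s^3 + 8*s^2) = s*(s + 3)*(s^3 - 6*s^2 + 8*s) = s^2*(s + 3)*(s^2 - 6*s + 8) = s^2*(s - 2)*(s + 3)*(s - 4)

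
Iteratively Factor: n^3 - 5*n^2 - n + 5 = (n + 1)*(n^2 - 6*n + 5) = (n - 5)*(n + 1)*(n - 1)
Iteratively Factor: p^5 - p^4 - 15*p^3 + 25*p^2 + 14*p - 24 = (p + 4)*(p^4 - 5*p^3 + 5*p^2 + 5*p - 6) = (p - 1)*(p + 4)*(p^3 - 4*p^2 + p + 6) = (p - 3)*(p - 1)*(p + 4)*(p^2 - p - 2) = (p - 3)*(p - 1)*(p + 1)*(p + 4)*(p - 2)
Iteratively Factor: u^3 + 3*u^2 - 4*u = (u + 4)*(u^2 - u) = (u - 1)*(u + 4)*(u)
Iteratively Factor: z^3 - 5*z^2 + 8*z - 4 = (z - 1)*(z^2 - 4*z + 4) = (z - 2)*(z - 1)*(z - 2)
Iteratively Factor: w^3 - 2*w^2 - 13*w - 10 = (w - 5)*(w^2 + 3*w + 2) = (w - 5)*(w + 1)*(w + 2)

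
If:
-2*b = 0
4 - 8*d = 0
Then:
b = 0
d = 1/2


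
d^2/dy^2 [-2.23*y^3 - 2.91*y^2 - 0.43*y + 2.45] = -13.38*y - 5.82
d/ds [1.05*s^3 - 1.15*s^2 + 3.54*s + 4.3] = 3.15*s^2 - 2.3*s + 3.54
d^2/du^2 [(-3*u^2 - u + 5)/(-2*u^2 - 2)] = (u^3 - 24*u^2 - 3*u + 8)/(u^6 + 3*u^4 + 3*u^2 + 1)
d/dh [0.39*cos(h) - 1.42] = -0.39*sin(h)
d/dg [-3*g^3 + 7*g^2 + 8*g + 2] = -9*g^2 + 14*g + 8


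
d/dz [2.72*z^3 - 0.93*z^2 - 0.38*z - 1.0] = 8.16*z^2 - 1.86*z - 0.38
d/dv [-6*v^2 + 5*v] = 5 - 12*v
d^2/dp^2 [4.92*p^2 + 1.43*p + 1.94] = 9.84000000000000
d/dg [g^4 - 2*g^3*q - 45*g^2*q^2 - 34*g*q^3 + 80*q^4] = 4*g^3 - 6*g^2*q - 90*g*q^2 - 34*q^3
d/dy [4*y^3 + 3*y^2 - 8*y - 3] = 12*y^2 + 6*y - 8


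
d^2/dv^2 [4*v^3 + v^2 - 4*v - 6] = 24*v + 2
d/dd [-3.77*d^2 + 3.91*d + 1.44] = 3.91 - 7.54*d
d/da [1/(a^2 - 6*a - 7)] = 2*(3 - a)/(-a^2 + 6*a + 7)^2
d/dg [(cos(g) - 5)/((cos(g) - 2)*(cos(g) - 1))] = (cos(g)^2 - 10*cos(g) + 13)*sin(g)/((cos(g) - 2)^2*(cos(g) - 1)^2)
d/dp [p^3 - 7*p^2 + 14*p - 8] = 3*p^2 - 14*p + 14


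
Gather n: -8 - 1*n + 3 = -n - 5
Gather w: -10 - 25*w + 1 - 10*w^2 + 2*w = -10*w^2 - 23*w - 9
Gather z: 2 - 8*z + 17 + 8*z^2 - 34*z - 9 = 8*z^2 - 42*z + 10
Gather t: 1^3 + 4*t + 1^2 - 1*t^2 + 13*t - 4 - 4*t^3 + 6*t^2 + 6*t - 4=-4*t^3 + 5*t^2 + 23*t - 6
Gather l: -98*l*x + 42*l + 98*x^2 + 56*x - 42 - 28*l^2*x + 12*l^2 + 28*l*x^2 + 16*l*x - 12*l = l^2*(12 - 28*x) + l*(28*x^2 - 82*x + 30) + 98*x^2 + 56*x - 42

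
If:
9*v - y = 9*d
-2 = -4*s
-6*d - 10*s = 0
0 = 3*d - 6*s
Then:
No Solution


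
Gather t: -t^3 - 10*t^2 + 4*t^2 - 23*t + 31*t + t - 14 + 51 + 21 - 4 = -t^3 - 6*t^2 + 9*t + 54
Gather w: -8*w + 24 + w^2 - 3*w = w^2 - 11*w + 24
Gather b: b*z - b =b*(z - 1)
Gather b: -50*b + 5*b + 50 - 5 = 45 - 45*b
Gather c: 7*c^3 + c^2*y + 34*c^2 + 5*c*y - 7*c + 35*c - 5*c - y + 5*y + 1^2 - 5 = 7*c^3 + c^2*(y + 34) + c*(5*y + 23) + 4*y - 4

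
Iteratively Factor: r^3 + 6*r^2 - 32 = (r + 4)*(r^2 + 2*r - 8) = (r - 2)*(r + 4)*(r + 4)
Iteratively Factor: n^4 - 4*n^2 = (n)*(n^3 - 4*n) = n*(n - 2)*(n^2 + 2*n) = n^2*(n - 2)*(n + 2)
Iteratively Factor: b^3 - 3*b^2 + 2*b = (b - 1)*(b^2 - 2*b) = (b - 2)*(b - 1)*(b)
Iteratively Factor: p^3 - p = (p)*(p^2 - 1) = p*(p + 1)*(p - 1)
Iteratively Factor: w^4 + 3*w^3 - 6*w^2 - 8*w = (w - 2)*(w^3 + 5*w^2 + 4*w) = (w - 2)*(w + 4)*(w^2 + w) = (w - 2)*(w + 1)*(w + 4)*(w)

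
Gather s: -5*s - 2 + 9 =7 - 5*s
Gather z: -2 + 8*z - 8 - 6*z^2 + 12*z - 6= -6*z^2 + 20*z - 16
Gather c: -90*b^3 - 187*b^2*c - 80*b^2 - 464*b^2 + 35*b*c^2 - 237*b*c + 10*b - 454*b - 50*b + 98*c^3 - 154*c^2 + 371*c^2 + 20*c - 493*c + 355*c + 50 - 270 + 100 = -90*b^3 - 544*b^2 - 494*b + 98*c^3 + c^2*(35*b + 217) + c*(-187*b^2 - 237*b - 118) - 120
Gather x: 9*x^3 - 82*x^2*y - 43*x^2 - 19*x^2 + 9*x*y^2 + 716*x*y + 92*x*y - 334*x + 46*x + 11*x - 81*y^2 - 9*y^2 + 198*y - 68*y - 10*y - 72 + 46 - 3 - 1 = 9*x^3 + x^2*(-82*y - 62) + x*(9*y^2 + 808*y - 277) - 90*y^2 + 120*y - 30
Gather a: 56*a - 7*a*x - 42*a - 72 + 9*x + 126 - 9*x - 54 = a*(14 - 7*x)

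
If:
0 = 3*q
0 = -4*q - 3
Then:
No Solution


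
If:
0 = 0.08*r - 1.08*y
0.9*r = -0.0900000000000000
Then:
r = -0.10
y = -0.01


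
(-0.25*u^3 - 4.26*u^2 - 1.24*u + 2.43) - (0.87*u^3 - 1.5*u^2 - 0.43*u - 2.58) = -1.12*u^3 - 2.76*u^2 - 0.81*u + 5.01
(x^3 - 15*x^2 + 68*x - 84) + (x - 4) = x^3 - 15*x^2 + 69*x - 88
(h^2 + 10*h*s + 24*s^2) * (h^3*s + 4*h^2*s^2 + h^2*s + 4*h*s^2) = h^5*s + 14*h^4*s^2 + h^4*s + 64*h^3*s^3 + 14*h^3*s^2 + 96*h^2*s^4 + 64*h^2*s^3 + 96*h*s^4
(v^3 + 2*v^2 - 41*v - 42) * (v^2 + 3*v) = v^5 + 5*v^4 - 35*v^3 - 165*v^2 - 126*v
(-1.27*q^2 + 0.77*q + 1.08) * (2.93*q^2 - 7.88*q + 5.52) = -3.7211*q^4 + 12.2637*q^3 - 9.9136*q^2 - 4.26*q + 5.9616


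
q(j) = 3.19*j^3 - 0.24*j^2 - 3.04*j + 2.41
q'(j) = 9.57*j^2 - 0.48*j - 3.04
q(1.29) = 4.94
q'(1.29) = 12.27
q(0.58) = 1.19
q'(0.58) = -0.10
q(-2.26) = -28.77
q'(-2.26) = 46.92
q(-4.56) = -291.19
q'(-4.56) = 198.14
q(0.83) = 1.55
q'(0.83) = 3.15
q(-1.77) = -10.65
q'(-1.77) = 27.79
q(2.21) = 28.95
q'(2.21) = 42.64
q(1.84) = 15.88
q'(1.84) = 28.48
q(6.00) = 664.57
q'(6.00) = 338.60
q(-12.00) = -5507.99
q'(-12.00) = 1380.80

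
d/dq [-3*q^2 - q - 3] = -6*q - 1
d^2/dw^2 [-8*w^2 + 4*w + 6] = -16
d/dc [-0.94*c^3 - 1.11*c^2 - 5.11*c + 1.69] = -2.82*c^2 - 2.22*c - 5.11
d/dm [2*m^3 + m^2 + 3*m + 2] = 6*m^2 + 2*m + 3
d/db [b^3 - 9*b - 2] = 3*b^2 - 9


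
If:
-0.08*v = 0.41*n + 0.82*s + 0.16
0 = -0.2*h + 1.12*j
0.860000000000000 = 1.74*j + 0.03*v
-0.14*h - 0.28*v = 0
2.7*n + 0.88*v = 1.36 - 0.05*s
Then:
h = 2.91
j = 0.52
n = 0.99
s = -0.55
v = -1.45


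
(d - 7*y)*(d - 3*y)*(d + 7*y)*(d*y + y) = d^4*y - 3*d^3*y^2 + d^3*y - 49*d^2*y^3 - 3*d^2*y^2 + 147*d*y^4 - 49*d*y^3 + 147*y^4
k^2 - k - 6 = (k - 3)*(k + 2)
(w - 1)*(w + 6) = w^2 + 5*w - 6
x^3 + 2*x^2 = x^2*(x + 2)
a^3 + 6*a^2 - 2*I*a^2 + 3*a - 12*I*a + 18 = (a + 6)*(a - 3*I)*(a + I)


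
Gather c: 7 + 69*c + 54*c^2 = 54*c^2 + 69*c + 7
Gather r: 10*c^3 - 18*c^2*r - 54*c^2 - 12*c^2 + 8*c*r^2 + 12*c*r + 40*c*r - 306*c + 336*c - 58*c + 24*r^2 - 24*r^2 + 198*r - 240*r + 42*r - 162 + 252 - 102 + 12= 10*c^3 - 66*c^2 + 8*c*r^2 - 28*c + r*(-18*c^2 + 52*c)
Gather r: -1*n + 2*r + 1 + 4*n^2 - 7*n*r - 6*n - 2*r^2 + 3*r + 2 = 4*n^2 - 7*n - 2*r^2 + r*(5 - 7*n) + 3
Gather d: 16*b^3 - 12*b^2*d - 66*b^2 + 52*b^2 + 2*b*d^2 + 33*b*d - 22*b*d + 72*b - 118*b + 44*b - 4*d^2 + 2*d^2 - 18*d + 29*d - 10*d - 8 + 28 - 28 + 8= 16*b^3 - 14*b^2 - 2*b + d^2*(2*b - 2) + d*(-12*b^2 + 11*b + 1)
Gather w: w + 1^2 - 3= w - 2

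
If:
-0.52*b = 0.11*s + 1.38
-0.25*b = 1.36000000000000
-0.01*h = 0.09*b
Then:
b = -5.44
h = 48.96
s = 13.17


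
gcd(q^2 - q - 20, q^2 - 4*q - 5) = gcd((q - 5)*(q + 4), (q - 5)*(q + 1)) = q - 5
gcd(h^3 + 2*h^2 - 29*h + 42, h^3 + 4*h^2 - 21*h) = h^2 + 4*h - 21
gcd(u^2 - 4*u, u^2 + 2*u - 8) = 1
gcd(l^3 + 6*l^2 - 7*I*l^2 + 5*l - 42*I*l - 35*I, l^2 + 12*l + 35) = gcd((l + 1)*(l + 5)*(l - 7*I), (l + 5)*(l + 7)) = l + 5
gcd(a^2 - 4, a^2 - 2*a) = a - 2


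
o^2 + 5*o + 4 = (o + 1)*(o + 4)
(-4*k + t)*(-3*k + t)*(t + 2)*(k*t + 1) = 12*k^3*t^2 + 24*k^3*t - 7*k^2*t^3 - 14*k^2*t^2 + 12*k^2*t + 24*k^2 + k*t^4 + 2*k*t^3 - 7*k*t^2 - 14*k*t + t^3 + 2*t^2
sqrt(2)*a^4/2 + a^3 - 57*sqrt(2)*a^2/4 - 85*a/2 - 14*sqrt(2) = (a - 4*sqrt(2))*(a + sqrt(2))*(a + 7*sqrt(2)/2)*(sqrt(2)*a/2 + 1/2)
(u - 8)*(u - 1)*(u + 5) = u^3 - 4*u^2 - 37*u + 40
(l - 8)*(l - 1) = l^2 - 9*l + 8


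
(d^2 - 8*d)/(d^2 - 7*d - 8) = d/(d + 1)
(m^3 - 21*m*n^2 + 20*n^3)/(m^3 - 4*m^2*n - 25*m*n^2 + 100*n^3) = (m - n)/(m - 5*n)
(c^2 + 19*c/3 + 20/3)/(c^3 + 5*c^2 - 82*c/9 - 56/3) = 3*(c + 5)/(3*c^2 + 11*c - 42)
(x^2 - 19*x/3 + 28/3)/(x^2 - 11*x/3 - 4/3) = (3*x - 7)/(3*x + 1)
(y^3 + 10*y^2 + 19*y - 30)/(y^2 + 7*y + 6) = (y^2 + 4*y - 5)/(y + 1)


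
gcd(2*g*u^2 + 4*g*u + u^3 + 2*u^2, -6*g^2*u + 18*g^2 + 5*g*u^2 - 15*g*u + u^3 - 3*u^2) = 1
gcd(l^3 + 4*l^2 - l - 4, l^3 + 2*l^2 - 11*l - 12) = l^2 + 5*l + 4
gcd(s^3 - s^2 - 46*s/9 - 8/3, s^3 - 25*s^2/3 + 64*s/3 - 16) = s - 3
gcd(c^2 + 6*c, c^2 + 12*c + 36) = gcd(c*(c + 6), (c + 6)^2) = c + 6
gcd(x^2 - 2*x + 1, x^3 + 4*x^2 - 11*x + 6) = x^2 - 2*x + 1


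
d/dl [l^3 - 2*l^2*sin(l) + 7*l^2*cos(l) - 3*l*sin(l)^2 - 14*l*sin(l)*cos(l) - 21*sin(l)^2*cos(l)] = -7*l^2*sin(l) - 2*l^2*cos(l) + 3*l^2 - 4*l*sin(l) - 3*l*sin(2*l) + 14*l*cos(l) - 14*l*cos(2*l) + 21*sin(l)/4 - 7*sin(2*l) - 63*sin(3*l)/4 + 3*cos(2*l)/2 - 3/2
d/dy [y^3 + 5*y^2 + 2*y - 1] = 3*y^2 + 10*y + 2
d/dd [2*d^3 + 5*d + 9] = 6*d^2 + 5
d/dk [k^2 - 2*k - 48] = 2*k - 2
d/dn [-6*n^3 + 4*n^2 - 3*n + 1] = -18*n^2 + 8*n - 3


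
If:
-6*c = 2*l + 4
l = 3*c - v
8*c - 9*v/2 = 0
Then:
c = -9/19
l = -11/19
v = -16/19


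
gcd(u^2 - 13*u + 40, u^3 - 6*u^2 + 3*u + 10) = u - 5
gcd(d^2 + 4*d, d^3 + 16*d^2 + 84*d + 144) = d + 4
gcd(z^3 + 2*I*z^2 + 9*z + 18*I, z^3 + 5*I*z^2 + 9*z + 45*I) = z^2 + 9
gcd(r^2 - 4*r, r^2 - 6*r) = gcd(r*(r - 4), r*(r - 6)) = r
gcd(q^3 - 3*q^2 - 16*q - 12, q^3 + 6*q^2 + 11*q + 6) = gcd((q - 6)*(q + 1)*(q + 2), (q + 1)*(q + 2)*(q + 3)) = q^2 + 3*q + 2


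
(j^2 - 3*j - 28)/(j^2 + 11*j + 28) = (j - 7)/(j + 7)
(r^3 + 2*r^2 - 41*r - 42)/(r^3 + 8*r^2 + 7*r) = (r - 6)/r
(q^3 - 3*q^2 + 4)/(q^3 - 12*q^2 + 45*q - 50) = (q^2 - q - 2)/(q^2 - 10*q + 25)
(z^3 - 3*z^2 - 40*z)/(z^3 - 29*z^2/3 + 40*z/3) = 3*(z + 5)/(3*z - 5)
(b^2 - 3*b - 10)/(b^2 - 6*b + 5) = (b + 2)/(b - 1)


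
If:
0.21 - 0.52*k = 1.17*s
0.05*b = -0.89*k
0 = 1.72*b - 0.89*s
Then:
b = 0.09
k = -0.01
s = 0.18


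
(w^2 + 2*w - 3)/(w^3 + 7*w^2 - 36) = (w - 1)/(w^2 + 4*w - 12)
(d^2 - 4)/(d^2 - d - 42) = (4 - d^2)/(-d^2 + d + 42)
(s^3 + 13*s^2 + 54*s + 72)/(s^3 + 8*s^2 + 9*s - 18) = (s + 4)/(s - 1)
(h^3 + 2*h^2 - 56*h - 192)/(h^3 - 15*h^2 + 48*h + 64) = (h^2 + 10*h + 24)/(h^2 - 7*h - 8)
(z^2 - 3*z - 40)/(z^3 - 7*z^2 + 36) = (z^2 - 3*z - 40)/(z^3 - 7*z^2 + 36)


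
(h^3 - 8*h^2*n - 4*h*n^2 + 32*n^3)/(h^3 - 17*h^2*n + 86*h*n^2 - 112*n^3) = (h + 2*n)/(h - 7*n)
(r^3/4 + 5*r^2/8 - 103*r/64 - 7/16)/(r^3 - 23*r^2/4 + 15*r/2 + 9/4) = (4*r^2 + 9*r - 28)/(16*(r^2 - 6*r + 9))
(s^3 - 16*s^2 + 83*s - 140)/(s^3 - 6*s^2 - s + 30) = (s^2 - 11*s + 28)/(s^2 - s - 6)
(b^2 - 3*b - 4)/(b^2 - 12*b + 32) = (b + 1)/(b - 8)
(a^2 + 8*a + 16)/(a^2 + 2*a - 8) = (a + 4)/(a - 2)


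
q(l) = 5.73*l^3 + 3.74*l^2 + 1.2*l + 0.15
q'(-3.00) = 133.47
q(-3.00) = -124.50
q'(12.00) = 2566.32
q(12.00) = 10454.55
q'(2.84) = 161.09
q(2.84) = 164.98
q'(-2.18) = 66.59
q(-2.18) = -44.06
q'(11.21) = 2245.22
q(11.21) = 8555.41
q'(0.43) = 7.59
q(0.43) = 1.81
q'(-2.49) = 89.15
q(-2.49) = -68.11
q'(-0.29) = 0.48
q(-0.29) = -0.02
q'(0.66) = 13.62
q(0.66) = 4.22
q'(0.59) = 11.60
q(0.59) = 3.34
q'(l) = 17.19*l^2 + 7.48*l + 1.2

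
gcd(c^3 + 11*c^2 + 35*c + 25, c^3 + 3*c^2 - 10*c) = c + 5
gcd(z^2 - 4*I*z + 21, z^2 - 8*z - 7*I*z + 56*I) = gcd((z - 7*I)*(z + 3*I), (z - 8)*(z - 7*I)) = z - 7*I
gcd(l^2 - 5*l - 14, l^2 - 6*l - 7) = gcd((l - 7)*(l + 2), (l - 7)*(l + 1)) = l - 7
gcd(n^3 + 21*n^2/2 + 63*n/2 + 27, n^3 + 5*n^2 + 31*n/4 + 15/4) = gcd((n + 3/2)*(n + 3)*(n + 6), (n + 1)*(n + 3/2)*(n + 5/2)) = n + 3/2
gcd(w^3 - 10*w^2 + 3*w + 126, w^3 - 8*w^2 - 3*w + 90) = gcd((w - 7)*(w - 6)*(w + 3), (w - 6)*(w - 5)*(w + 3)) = w^2 - 3*w - 18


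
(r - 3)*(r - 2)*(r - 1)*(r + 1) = r^4 - 5*r^3 + 5*r^2 + 5*r - 6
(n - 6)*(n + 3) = n^2 - 3*n - 18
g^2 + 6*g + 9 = (g + 3)^2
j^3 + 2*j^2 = j^2*(j + 2)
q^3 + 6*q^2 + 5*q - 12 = (q - 1)*(q + 3)*(q + 4)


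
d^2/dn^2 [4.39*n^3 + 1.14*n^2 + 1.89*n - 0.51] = 26.34*n + 2.28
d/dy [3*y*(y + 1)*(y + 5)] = 9*y^2 + 36*y + 15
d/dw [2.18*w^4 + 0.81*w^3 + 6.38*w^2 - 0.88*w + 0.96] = 8.72*w^3 + 2.43*w^2 + 12.76*w - 0.88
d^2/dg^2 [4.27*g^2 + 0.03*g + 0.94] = 8.54000000000000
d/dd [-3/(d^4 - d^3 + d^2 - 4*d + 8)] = 3*(4*d^3 - 3*d^2 + 2*d - 4)/(d^4 - d^3 + d^2 - 4*d + 8)^2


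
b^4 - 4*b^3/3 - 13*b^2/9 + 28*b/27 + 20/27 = (b - 5/3)*(b - 1)*(b + 2/3)^2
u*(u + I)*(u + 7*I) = u^3 + 8*I*u^2 - 7*u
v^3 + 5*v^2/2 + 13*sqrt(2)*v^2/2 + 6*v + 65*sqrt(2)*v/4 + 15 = (v + 5/2)*(v + sqrt(2)/2)*(v + 6*sqrt(2))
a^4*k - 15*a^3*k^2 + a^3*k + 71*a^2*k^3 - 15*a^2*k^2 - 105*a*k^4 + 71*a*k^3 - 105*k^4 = (a - 7*k)*(a - 5*k)*(a - 3*k)*(a*k + k)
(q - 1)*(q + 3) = q^2 + 2*q - 3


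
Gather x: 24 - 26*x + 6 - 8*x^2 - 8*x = -8*x^2 - 34*x + 30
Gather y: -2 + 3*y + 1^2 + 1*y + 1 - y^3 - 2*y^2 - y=-y^3 - 2*y^2 + 3*y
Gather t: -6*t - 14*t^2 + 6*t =-14*t^2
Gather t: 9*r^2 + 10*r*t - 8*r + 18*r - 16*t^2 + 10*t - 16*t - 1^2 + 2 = 9*r^2 + 10*r - 16*t^2 + t*(10*r - 6) + 1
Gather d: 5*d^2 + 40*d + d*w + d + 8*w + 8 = 5*d^2 + d*(w + 41) + 8*w + 8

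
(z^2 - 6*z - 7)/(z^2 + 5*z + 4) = (z - 7)/(z + 4)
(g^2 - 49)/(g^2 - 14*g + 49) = (g + 7)/(g - 7)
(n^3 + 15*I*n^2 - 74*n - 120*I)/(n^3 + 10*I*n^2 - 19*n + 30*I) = (n + 4*I)/(n - I)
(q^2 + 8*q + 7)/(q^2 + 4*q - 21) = (q + 1)/(q - 3)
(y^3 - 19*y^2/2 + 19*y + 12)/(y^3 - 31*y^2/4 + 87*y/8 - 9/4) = 4*(2*y^2 - 7*y - 4)/(8*y^2 - 14*y + 3)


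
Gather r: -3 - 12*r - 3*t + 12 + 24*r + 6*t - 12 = 12*r + 3*t - 3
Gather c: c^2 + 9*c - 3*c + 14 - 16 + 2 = c^2 + 6*c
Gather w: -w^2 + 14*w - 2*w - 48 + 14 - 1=-w^2 + 12*w - 35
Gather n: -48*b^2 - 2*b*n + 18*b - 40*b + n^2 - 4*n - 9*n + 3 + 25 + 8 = -48*b^2 - 22*b + n^2 + n*(-2*b - 13) + 36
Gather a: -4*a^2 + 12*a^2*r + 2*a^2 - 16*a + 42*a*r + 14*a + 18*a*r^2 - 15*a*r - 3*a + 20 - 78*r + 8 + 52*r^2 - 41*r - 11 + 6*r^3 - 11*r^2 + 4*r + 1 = a^2*(12*r - 2) + a*(18*r^2 + 27*r - 5) + 6*r^3 + 41*r^2 - 115*r + 18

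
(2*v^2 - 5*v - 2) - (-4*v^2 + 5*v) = 6*v^2 - 10*v - 2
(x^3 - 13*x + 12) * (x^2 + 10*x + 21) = x^5 + 10*x^4 + 8*x^3 - 118*x^2 - 153*x + 252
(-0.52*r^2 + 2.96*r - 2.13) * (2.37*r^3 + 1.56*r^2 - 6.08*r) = -1.2324*r^5 + 6.204*r^4 + 2.7311*r^3 - 21.3196*r^2 + 12.9504*r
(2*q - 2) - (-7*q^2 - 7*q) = 7*q^2 + 9*q - 2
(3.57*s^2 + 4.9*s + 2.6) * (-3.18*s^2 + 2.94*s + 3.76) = -11.3526*s^4 - 5.0862*s^3 + 19.5612*s^2 + 26.068*s + 9.776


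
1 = 1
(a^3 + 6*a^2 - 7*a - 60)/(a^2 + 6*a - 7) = (a^3 + 6*a^2 - 7*a - 60)/(a^2 + 6*a - 7)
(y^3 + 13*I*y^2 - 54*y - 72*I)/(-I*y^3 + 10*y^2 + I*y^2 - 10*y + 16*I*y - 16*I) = (I*y^3 - 13*y^2 - 54*I*y + 72)/(y^3 + y^2*(-1 + 10*I) + y*(-16 - 10*I) + 16)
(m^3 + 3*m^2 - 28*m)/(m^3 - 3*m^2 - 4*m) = (m + 7)/(m + 1)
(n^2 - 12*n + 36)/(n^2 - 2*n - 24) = (n - 6)/(n + 4)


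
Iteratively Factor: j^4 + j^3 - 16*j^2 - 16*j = (j)*(j^3 + j^2 - 16*j - 16) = j*(j + 1)*(j^2 - 16) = j*(j + 1)*(j + 4)*(j - 4)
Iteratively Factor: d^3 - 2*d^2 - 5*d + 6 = (d - 3)*(d^2 + d - 2) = (d - 3)*(d + 2)*(d - 1)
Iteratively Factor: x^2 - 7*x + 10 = (x - 2)*(x - 5)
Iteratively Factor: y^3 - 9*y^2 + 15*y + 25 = (y - 5)*(y^2 - 4*y - 5) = (y - 5)^2*(y + 1)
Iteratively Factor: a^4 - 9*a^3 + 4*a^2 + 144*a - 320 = (a - 4)*(a^3 - 5*a^2 - 16*a + 80) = (a - 5)*(a - 4)*(a^2 - 16) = (a - 5)*(a - 4)^2*(a + 4)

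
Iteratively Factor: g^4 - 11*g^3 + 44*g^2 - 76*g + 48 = (g - 2)*(g^3 - 9*g^2 + 26*g - 24) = (g - 2)^2*(g^2 - 7*g + 12) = (g - 4)*(g - 2)^2*(g - 3)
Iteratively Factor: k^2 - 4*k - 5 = (k - 5)*(k + 1)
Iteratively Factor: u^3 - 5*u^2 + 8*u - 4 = (u - 1)*(u^2 - 4*u + 4) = (u - 2)*(u - 1)*(u - 2)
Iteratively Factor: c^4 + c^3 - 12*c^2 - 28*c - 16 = (c + 2)*(c^3 - c^2 - 10*c - 8) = (c - 4)*(c + 2)*(c^2 + 3*c + 2) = (c - 4)*(c + 2)^2*(c + 1)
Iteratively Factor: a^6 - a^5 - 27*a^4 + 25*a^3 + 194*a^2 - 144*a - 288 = (a + 4)*(a^5 - 5*a^4 - 7*a^3 + 53*a^2 - 18*a - 72) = (a - 4)*(a + 4)*(a^4 - a^3 - 11*a^2 + 9*a + 18) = (a - 4)*(a - 3)*(a + 4)*(a^3 + 2*a^2 - 5*a - 6) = (a - 4)*(a - 3)*(a + 1)*(a + 4)*(a^2 + a - 6) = (a - 4)*(a - 3)*(a - 2)*(a + 1)*(a + 4)*(a + 3)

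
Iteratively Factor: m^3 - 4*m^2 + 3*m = (m - 3)*(m^2 - m) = (m - 3)*(m - 1)*(m)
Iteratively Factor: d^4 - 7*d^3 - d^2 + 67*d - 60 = (d - 4)*(d^3 - 3*d^2 - 13*d + 15) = (d - 4)*(d - 1)*(d^2 - 2*d - 15) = (d - 5)*(d - 4)*(d - 1)*(d + 3)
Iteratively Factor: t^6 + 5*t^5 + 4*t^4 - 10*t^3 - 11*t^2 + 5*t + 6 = (t - 1)*(t^5 + 6*t^4 + 10*t^3 - 11*t - 6) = (t - 1)^2*(t^4 + 7*t^3 + 17*t^2 + 17*t + 6) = (t - 1)^2*(t + 1)*(t^3 + 6*t^2 + 11*t + 6) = (t - 1)^2*(t + 1)*(t + 3)*(t^2 + 3*t + 2) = (t - 1)^2*(t + 1)*(t + 2)*(t + 3)*(t + 1)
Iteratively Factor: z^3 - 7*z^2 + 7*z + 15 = (z + 1)*(z^2 - 8*z + 15) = (z - 3)*(z + 1)*(z - 5)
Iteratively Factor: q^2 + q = (q + 1)*(q)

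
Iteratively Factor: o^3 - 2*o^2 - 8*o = (o - 4)*(o^2 + 2*o) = (o - 4)*(o + 2)*(o)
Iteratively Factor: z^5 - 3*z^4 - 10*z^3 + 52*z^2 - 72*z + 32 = (z - 2)*(z^4 - z^3 - 12*z^2 + 28*z - 16) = (z - 2)*(z + 4)*(z^3 - 5*z^2 + 8*z - 4) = (z - 2)^2*(z + 4)*(z^2 - 3*z + 2) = (z - 2)^2*(z - 1)*(z + 4)*(z - 2)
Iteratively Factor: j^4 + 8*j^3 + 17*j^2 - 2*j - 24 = (j + 2)*(j^3 + 6*j^2 + 5*j - 12) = (j - 1)*(j + 2)*(j^2 + 7*j + 12) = (j - 1)*(j + 2)*(j + 3)*(j + 4)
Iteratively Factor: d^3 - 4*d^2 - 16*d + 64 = (d - 4)*(d^2 - 16) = (d - 4)*(d + 4)*(d - 4)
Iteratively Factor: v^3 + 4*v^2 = (v)*(v^2 + 4*v) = v*(v + 4)*(v)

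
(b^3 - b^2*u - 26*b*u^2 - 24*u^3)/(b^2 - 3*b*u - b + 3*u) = (b^3 - b^2*u - 26*b*u^2 - 24*u^3)/(b^2 - 3*b*u - b + 3*u)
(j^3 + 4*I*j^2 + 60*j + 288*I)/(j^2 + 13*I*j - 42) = (j^2 - 2*I*j + 48)/(j + 7*I)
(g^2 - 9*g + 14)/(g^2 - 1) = (g^2 - 9*g + 14)/(g^2 - 1)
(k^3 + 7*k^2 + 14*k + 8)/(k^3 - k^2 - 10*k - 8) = (k + 4)/(k - 4)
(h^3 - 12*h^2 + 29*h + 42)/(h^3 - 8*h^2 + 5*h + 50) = (h^3 - 12*h^2 + 29*h + 42)/(h^3 - 8*h^2 + 5*h + 50)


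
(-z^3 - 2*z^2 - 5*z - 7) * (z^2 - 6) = -z^5 - 2*z^4 + z^3 + 5*z^2 + 30*z + 42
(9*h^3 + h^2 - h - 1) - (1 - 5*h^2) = 9*h^3 + 6*h^2 - h - 2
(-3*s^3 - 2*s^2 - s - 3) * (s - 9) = -3*s^4 + 25*s^3 + 17*s^2 + 6*s + 27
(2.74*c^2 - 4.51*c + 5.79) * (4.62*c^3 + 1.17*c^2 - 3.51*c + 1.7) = 12.6588*c^5 - 17.6304*c^4 + 11.8557*c^3 + 27.2624*c^2 - 27.9899*c + 9.843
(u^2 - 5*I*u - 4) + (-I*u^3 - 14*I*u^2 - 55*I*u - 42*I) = -I*u^3 + u^2 - 14*I*u^2 - 60*I*u - 4 - 42*I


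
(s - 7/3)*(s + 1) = s^2 - 4*s/3 - 7/3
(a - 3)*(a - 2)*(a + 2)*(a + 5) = a^4 + 2*a^3 - 19*a^2 - 8*a + 60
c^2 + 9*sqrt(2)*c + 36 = (c + 3*sqrt(2))*(c + 6*sqrt(2))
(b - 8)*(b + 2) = b^2 - 6*b - 16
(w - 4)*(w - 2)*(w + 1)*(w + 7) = w^4 + 2*w^3 - 33*w^2 + 22*w + 56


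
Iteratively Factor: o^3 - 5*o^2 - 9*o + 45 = (o + 3)*(o^2 - 8*o + 15) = (o - 3)*(o + 3)*(o - 5)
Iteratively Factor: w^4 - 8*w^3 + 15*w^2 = (w)*(w^3 - 8*w^2 + 15*w) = w^2*(w^2 - 8*w + 15) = w^2*(w - 5)*(w - 3)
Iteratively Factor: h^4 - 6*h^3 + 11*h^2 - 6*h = (h - 3)*(h^3 - 3*h^2 + 2*h) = (h - 3)*(h - 1)*(h^2 - 2*h) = h*(h - 3)*(h - 1)*(h - 2)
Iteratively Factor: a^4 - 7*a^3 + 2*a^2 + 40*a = (a - 5)*(a^3 - 2*a^2 - 8*a) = a*(a - 5)*(a^2 - 2*a - 8) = a*(a - 5)*(a + 2)*(a - 4)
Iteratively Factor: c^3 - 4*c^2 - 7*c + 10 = (c + 2)*(c^2 - 6*c + 5) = (c - 1)*(c + 2)*(c - 5)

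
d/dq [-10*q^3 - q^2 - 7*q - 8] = -30*q^2 - 2*q - 7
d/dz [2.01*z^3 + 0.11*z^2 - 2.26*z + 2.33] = 6.03*z^2 + 0.22*z - 2.26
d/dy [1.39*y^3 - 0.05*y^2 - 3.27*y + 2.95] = 4.17*y^2 - 0.1*y - 3.27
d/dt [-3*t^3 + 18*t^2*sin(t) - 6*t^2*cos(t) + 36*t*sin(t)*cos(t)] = 6*t^2*sin(t) + 18*t^2*cos(t) - 9*t^2 + 36*t*sin(t) - 12*t*cos(t) + 36*t*cos(2*t) + 18*sin(2*t)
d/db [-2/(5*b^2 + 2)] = 20*b/(5*b^2 + 2)^2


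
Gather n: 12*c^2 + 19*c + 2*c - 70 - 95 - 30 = 12*c^2 + 21*c - 195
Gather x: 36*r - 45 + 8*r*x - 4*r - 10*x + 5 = 32*r + x*(8*r - 10) - 40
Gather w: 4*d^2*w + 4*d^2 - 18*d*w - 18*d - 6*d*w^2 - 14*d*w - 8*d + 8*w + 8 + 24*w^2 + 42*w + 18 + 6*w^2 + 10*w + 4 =4*d^2 - 26*d + w^2*(30 - 6*d) + w*(4*d^2 - 32*d + 60) + 30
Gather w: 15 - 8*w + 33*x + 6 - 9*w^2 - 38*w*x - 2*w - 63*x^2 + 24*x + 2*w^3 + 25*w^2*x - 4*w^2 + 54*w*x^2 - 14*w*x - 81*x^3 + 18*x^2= 2*w^3 + w^2*(25*x - 13) + w*(54*x^2 - 52*x - 10) - 81*x^3 - 45*x^2 + 57*x + 21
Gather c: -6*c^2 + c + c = -6*c^2 + 2*c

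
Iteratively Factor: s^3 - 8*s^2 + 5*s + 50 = (s + 2)*(s^2 - 10*s + 25) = (s - 5)*(s + 2)*(s - 5)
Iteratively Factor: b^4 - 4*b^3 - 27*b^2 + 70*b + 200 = (b + 2)*(b^3 - 6*b^2 - 15*b + 100) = (b - 5)*(b + 2)*(b^2 - b - 20) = (b - 5)*(b + 2)*(b + 4)*(b - 5)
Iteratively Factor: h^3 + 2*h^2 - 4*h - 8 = (h + 2)*(h^2 - 4) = (h + 2)^2*(h - 2)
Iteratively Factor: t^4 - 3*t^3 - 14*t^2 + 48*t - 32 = (t - 4)*(t^3 + t^2 - 10*t + 8) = (t - 4)*(t - 2)*(t^2 + 3*t - 4) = (t - 4)*(t - 2)*(t - 1)*(t + 4)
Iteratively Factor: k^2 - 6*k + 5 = (k - 1)*(k - 5)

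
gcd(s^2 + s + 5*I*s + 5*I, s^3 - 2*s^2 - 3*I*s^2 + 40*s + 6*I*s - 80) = s + 5*I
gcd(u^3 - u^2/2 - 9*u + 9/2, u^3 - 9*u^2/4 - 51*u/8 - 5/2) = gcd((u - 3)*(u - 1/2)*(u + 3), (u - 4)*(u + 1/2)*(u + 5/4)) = 1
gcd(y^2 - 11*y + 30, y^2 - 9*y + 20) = y - 5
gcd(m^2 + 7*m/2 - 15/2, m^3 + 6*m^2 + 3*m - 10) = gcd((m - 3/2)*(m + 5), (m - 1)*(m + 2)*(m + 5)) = m + 5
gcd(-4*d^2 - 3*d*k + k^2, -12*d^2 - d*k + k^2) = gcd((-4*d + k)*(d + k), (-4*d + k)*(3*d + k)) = 4*d - k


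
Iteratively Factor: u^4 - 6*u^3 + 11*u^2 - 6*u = (u - 1)*(u^3 - 5*u^2 + 6*u) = (u - 3)*(u - 1)*(u^2 - 2*u) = u*(u - 3)*(u - 1)*(u - 2)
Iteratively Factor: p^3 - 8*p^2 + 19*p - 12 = (p - 4)*(p^2 - 4*p + 3) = (p - 4)*(p - 3)*(p - 1)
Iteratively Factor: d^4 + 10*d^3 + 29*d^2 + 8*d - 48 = (d - 1)*(d^3 + 11*d^2 + 40*d + 48) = (d - 1)*(d + 4)*(d^2 + 7*d + 12) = (d - 1)*(d + 4)^2*(d + 3)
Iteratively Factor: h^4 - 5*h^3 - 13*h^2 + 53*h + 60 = (h + 1)*(h^3 - 6*h^2 - 7*h + 60) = (h - 4)*(h + 1)*(h^2 - 2*h - 15) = (h - 5)*(h - 4)*(h + 1)*(h + 3)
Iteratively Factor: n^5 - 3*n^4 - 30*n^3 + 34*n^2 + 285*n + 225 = (n - 5)*(n^4 + 2*n^3 - 20*n^2 - 66*n - 45) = (n - 5)*(n + 3)*(n^3 - n^2 - 17*n - 15) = (n - 5)^2*(n + 3)*(n^2 + 4*n + 3) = (n - 5)^2*(n + 1)*(n + 3)*(n + 3)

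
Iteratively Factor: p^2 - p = (p)*(p - 1)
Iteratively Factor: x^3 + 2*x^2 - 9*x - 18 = (x + 2)*(x^2 - 9) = (x + 2)*(x + 3)*(x - 3)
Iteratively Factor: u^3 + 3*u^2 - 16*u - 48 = (u - 4)*(u^2 + 7*u + 12) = (u - 4)*(u + 4)*(u + 3)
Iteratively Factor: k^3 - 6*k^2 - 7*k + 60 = (k + 3)*(k^2 - 9*k + 20) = (k - 5)*(k + 3)*(k - 4)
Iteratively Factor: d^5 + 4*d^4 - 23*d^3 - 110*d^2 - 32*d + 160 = (d + 4)*(d^4 - 23*d^2 - 18*d + 40) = (d + 2)*(d + 4)*(d^3 - 2*d^2 - 19*d + 20) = (d + 2)*(d + 4)^2*(d^2 - 6*d + 5) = (d - 5)*(d + 2)*(d + 4)^2*(d - 1)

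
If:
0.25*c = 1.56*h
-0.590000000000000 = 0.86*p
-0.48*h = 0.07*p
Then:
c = 0.62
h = 0.10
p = -0.69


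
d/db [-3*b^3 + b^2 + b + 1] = -9*b^2 + 2*b + 1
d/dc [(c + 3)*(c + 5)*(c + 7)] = 3*c^2 + 30*c + 71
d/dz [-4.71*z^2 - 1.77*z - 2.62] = -9.42*z - 1.77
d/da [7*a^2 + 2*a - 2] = 14*a + 2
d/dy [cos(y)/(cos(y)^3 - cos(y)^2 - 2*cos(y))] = (2*cos(y) - 1)*sin(y)/(sin(y)^2 + cos(y) + 1)^2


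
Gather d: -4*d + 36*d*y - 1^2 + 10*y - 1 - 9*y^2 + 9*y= d*(36*y - 4) - 9*y^2 + 19*y - 2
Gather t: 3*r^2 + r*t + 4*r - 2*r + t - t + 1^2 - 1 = 3*r^2 + r*t + 2*r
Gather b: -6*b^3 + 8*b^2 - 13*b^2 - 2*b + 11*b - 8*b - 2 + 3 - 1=-6*b^3 - 5*b^2 + b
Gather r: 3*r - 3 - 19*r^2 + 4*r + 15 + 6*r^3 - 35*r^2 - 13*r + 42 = 6*r^3 - 54*r^2 - 6*r + 54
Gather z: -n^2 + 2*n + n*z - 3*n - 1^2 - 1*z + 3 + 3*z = -n^2 - n + z*(n + 2) + 2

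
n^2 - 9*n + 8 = (n - 8)*(n - 1)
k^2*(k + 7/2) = k^3 + 7*k^2/2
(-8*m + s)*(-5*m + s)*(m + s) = 40*m^3 + 27*m^2*s - 12*m*s^2 + s^3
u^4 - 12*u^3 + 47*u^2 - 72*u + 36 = (u - 6)*(u - 3)*(u - 2)*(u - 1)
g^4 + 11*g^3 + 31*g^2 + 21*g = g*(g + 1)*(g + 3)*(g + 7)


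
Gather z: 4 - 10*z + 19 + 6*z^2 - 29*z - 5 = 6*z^2 - 39*z + 18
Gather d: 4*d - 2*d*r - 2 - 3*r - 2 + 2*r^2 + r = d*(4 - 2*r) + 2*r^2 - 2*r - 4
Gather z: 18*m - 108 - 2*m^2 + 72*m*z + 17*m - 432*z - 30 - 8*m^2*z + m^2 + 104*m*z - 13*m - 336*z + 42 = -m^2 + 22*m + z*(-8*m^2 + 176*m - 768) - 96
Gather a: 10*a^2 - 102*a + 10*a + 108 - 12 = 10*a^2 - 92*a + 96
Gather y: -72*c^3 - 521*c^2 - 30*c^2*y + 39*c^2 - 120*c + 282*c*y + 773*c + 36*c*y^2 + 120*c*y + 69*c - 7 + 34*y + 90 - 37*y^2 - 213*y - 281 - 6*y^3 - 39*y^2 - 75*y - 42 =-72*c^3 - 482*c^2 + 722*c - 6*y^3 + y^2*(36*c - 76) + y*(-30*c^2 + 402*c - 254) - 240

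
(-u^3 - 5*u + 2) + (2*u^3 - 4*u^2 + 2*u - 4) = u^3 - 4*u^2 - 3*u - 2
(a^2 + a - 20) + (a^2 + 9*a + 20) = 2*a^2 + 10*a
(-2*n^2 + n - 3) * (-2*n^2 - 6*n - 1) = 4*n^4 + 10*n^3 + 2*n^2 + 17*n + 3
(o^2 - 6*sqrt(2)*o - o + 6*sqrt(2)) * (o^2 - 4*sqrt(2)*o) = o^4 - 10*sqrt(2)*o^3 - o^3 + 10*sqrt(2)*o^2 + 48*o^2 - 48*o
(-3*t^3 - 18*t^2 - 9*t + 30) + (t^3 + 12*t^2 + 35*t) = -2*t^3 - 6*t^2 + 26*t + 30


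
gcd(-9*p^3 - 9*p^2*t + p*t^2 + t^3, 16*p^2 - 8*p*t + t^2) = 1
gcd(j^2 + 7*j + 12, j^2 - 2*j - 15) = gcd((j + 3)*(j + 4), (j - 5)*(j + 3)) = j + 3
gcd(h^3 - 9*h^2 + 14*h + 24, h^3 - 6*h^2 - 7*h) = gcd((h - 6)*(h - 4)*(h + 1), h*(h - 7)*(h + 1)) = h + 1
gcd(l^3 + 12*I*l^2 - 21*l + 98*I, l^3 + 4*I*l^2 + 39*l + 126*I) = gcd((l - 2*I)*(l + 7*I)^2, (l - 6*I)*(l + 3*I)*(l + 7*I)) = l + 7*I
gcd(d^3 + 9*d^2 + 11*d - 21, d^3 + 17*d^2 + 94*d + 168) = d + 7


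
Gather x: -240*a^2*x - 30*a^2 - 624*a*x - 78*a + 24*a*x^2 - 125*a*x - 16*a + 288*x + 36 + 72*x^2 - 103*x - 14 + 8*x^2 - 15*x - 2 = -30*a^2 - 94*a + x^2*(24*a + 80) + x*(-240*a^2 - 749*a + 170) + 20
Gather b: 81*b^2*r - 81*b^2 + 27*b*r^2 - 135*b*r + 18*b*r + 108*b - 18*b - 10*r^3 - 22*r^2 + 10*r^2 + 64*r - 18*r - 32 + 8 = b^2*(81*r - 81) + b*(27*r^2 - 117*r + 90) - 10*r^3 - 12*r^2 + 46*r - 24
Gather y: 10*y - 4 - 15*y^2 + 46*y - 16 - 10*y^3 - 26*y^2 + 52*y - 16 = -10*y^3 - 41*y^2 + 108*y - 36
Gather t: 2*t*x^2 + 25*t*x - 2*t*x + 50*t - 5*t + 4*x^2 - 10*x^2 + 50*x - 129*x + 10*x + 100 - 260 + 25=t*(2*x^2 + 23*x + 45) - 6*x^2 - 69*x - 135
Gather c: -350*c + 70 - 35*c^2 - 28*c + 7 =-35*c^2 - 378*c + 77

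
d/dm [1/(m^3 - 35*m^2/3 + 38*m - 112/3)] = 3*(-9*m^2 + 70*m - 114)/(3*m^3 - 35*m^2 + 114*m - 112)^2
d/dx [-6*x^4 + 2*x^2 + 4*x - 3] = -24*x^3 + 4*x + 4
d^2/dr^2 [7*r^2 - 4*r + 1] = 14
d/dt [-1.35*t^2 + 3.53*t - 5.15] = 3.53 - 2.7*t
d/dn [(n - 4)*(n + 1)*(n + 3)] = 3*n^2 - 13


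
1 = 1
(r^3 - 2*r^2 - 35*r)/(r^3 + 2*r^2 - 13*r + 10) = r*(r - 7)/(r^2 - 3*r + 2)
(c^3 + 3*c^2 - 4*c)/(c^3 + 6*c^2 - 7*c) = (c + 4)/(c + 7)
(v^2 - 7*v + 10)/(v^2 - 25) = (v - 2)/(v + 5)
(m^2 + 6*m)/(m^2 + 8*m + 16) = m*(m + 6)/(m^2 + 8*m + 16)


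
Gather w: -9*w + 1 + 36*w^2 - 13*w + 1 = 36*w^2 - 22*w + 2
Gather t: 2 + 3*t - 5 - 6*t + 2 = -3*t - 1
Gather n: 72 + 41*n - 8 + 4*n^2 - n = 4*n^2 + 40*n + 64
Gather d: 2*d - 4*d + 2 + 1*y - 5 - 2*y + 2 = -2*d - y - 1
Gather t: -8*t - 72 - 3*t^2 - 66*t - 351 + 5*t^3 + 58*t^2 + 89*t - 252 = 5*t^3 + 55*t^2 + 15*t - 675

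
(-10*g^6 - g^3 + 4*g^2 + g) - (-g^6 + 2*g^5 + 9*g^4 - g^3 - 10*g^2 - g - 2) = -9*g^6 - 2*g^5 - 9*g^4 + 14*g^2 + 2*g + 2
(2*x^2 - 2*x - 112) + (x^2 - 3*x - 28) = 3*x^2 - 5*x - 140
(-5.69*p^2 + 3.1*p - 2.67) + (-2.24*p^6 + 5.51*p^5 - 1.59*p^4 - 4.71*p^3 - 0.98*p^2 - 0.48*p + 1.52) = -2.24*p^6 + 5.51*p^5 - 1.59*p^4 - 4.71*p^3 - 6.67*p^2 + 2.62*p - 1.15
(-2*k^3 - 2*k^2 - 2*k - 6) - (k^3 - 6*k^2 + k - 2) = -3*k^3 + 4*k^2 - 3*k - 4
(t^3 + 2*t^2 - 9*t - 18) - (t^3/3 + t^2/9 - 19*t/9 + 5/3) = 2*t^3/3 + 17*t^2/9 - 62*t/9 - 59/3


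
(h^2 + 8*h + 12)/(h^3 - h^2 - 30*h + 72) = (h + 2)/(h^2 - 7*h + 12)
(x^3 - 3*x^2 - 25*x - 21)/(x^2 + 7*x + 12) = (x^2 - 6*x - 7)/(x + 4)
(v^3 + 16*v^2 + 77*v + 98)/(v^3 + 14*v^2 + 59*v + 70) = (v + 7)/(v + 5)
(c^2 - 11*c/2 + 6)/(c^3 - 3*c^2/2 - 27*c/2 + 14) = (2*c - 3)/(2*c^2 + 5*c - 7)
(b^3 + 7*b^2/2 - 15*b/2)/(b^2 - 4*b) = (2*b^2 + 7*b - 15)/(2*(b - 4))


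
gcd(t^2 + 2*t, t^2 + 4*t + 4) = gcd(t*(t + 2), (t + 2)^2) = t + 2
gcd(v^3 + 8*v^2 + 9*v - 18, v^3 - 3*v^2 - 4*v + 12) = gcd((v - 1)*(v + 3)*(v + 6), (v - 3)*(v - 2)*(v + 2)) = 1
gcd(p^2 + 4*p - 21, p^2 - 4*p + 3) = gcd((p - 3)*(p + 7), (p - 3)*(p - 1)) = p - 3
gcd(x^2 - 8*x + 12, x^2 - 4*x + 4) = x - 2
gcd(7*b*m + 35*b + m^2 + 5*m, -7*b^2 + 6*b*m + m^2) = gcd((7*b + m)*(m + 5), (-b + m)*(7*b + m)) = 7*b + m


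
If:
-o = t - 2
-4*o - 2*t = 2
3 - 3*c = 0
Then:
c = 1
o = -3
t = 5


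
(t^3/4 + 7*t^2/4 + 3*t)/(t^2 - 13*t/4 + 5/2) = t*(t^2 + 7*t + 12)/(4*t^2 - 13*t + 10)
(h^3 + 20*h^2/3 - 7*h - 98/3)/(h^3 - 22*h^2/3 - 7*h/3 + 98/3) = (h + 7)/(h - 7)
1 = 1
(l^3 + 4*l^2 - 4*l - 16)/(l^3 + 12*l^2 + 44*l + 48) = (l - 2)/(l + 6)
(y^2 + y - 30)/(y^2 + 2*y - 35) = (y + 6)/(y + 7)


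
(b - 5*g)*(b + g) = b^2 - 4*b*g - 5*g^2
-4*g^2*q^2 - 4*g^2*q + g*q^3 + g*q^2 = q*(-4*g + q)*(g*q + g)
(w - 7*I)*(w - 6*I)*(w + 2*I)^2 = w^4 - 9*I*w^3 + 6*w^2 - 116*I*w + 168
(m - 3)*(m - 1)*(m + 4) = m^3 - 13*m + 12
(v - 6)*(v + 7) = v^2 + v - 42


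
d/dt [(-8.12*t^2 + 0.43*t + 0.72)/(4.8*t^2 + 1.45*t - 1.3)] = (-13.838*t^2 + 14.2*t - 1.603)/(23.04*t^4 + 13.92*t^3 - 10.3775*t^2 - 3.77*t + 1.69)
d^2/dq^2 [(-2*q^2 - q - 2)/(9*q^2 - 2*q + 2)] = 2*(-117*q^3 - 378*q^2 + 162*q + 16)/(729*q^6 - 486*q^5 + 594*q^4 - 224*q^3 + 132*q^2 - 24*q + 8)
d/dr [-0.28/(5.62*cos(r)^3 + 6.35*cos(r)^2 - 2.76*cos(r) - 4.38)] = (-4.7208*cos(r)^2 - 3.556*cos(r) + 0.7728)*sin(r)/(5.62*cos(r)^3 + 6.35*cos(r)^2 - 2.76*cos(r) - 4.38)^2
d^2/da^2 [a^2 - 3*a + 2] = 2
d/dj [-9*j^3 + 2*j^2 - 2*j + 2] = -27*j^2 + 4*j - 2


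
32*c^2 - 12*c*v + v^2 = (-8*c + v)*(-4*c + v)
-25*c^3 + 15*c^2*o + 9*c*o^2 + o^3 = (-c + o)*(5*c + o)^2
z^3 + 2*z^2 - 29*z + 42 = (z - 3)*(z - 2)*(z + 7)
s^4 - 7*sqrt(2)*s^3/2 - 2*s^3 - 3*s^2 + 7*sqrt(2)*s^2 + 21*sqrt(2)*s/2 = s*(s - 3)*(s + 1)*(s - 7*sqrt(2)/2)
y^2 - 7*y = y*(y - 7)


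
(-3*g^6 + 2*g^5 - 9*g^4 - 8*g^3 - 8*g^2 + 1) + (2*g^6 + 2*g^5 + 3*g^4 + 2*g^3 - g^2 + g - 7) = -g^6 + 4*g^5 - 6*g^4 - 6*g^3 - 9*g^2 + g - 6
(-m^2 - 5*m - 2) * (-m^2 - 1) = m^4 + 5*m^3 + 3*m^2 + 5*m + 2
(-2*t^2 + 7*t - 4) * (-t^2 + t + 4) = 2*t^4 - 9*t^3 + 3*t^2 + 24*t - 16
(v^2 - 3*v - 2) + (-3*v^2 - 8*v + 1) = -2*v^2 - 11*v - 1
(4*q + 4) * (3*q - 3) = 12*q^2 - 12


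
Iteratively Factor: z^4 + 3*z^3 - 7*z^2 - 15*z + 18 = (z - 2)*(z^3 + 5*z^2 + 3*z - 9) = (z - 2)*(z + 3)*(z^2 + 2*z - 3) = (z - 2)*(z - 1)*(z + 3)*(z + 3)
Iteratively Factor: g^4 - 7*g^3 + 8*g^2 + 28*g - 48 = (g - 2)*(g^3 - 5*g^2 - 2*g + 24) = (g - 4)*(g - 2)*(g^2 - g - 6) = (g - 4)*(g - 2)*(g + 2)*(g - 3)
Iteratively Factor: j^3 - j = (j)*(j^2 - 1) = j*(j + 1)*(j - 1)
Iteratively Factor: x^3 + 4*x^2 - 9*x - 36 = (x + 3)*(x^2 + x - 12) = (x + 3)*(x + 4)*(x - 3)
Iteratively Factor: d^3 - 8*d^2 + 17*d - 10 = (d - 2)*(d^2 - 6*d + 5) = (d - 2)*(d - 1)*(d - 5)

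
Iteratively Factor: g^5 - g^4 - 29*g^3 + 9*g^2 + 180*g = (g + 3)*(g^4 - 4*g^3 - 17*g^2 + 60*g) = (g + 3)*(g + 4)*(g^3 - 8*g^2 + 15*g) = (g - 3)*(g + 3)*(g + 4)*(g^2 - 5*g) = g*(g - 3)*(g + 3)*(g + 4)*(g - 5)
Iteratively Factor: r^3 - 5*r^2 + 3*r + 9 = (r - 3)*(r^2 - 2*r - 3) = (r - 3)*(r + 1)*(r - 3)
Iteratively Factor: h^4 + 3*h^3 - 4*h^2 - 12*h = (h + 2)*(h^3 + h^2 - 6*h) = (h - 2)*(h + 2)*(h^2 + 3*h) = h*(h - 2)*(h + 2)*(h + 3)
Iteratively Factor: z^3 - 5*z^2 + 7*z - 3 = (z - 3)*(z^2 - 2*z + 1) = (z - 3)*(z - 1)*(z - 1)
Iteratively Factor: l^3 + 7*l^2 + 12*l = (l + 4)*(l^2 + 3*l) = l*(l + 4)*(l + 3)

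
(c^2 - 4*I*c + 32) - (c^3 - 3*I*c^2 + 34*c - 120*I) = -c^3 + c^2 + 3*I*c^2 - 34*c - 4*I*c + 32 + 120*I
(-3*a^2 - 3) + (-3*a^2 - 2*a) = -6*a^2 - 2*a - 3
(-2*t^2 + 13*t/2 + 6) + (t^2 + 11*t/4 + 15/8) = -t^2 + 37*t/4 + 63/8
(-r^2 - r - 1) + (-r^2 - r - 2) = -2*r^2 - 2*r - 3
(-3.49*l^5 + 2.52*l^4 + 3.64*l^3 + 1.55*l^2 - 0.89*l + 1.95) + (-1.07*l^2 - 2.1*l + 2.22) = -3.49*l^5 + 2.52*l^4 + 3.64*l^3 + 0.48*l^2 - 2.99*l + 4.17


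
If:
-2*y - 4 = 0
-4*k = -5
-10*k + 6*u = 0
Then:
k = 5/4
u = 25/12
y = -2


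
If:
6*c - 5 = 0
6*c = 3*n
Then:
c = 5/6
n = 5/3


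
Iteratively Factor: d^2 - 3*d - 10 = (d + 2)*(d - 5)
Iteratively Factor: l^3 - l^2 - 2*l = (l + 1)*(l^2 - 2*l) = l*(l + 1)*(l - 2)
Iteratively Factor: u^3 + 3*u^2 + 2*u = (u + 2)*(u^2 + u) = (u + 1)*(u + 2)*(u)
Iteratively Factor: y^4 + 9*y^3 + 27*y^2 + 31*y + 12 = (y + 1)*(y^3 + 8*y^2 + 19*y + 12) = (y + 1)*(y + 3)*(y^2 + 5*y + 4) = (y + 1)^2*(y + 3)*(y + 4)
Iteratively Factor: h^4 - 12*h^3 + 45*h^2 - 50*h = (h)*(h^3 - 12*h^2 + 45*h - 50) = h*(h - 5)*(h^2 - 7*h + 10) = h*(h - 5)*(h - 2)*(h - 5)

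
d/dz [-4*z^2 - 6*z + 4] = -8*z - 6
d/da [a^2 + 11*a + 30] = 2*a + 11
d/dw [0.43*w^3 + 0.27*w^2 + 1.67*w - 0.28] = 1.29*w^2 + 0.54*w + 1.67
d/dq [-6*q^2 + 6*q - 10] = 6 - 12*q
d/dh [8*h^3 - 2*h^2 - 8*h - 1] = 24*h^2 - 4*h - 8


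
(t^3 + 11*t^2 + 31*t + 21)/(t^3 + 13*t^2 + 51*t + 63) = (t + 1)/(t + 3)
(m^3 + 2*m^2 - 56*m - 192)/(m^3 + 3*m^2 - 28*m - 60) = (m^2 - 4*m - 32)/(m^2 - 3*m - 10)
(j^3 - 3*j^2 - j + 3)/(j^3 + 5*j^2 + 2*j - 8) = (j^2 - 2*j - 3)/(j^2 + 6*j + 8)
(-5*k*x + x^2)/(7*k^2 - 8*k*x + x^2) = x*(-5*k + x)/(7*k^2 - 8*k*x + x^2)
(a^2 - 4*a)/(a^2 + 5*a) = (a - 4)/(a + 5)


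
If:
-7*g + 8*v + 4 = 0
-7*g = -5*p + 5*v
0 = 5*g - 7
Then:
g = 7/5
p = 537/200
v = 29/40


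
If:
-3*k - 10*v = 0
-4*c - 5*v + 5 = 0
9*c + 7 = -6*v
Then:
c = -65/21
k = -730/63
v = 73/21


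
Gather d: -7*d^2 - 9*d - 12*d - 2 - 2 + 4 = -7*d^2 - 21*d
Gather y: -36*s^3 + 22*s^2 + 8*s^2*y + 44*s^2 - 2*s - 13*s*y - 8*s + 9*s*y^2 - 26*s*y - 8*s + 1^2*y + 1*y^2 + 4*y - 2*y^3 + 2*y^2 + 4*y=-36*s^3 + 66*s^2 - 18*s - 2*y^3 + y^2*(9*s + 3) + y*(8*s^2 - 39*s + 9)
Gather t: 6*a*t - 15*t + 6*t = t*(6*a - 9)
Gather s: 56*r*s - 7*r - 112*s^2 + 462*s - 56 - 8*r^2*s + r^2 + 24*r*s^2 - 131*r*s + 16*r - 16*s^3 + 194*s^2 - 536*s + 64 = r^2 + 9*r - 16*s^3 + s^2*(24*r + 82) + s*(-8*r^2 - 75*r - 74) + 8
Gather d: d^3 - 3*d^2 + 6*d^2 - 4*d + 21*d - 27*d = d^3 + 3*d^2 - 10*d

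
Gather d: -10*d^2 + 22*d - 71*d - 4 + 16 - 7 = -10*d^2 - 49*d + 5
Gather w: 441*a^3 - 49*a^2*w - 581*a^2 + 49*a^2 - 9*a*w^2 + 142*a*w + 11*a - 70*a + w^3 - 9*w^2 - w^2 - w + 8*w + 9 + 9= 441*a^3 - 532*a^2 - 59*a + w^3 + w^2*(-9*a - 10) + w*(-49*a^2 + 142*a + 7) + 18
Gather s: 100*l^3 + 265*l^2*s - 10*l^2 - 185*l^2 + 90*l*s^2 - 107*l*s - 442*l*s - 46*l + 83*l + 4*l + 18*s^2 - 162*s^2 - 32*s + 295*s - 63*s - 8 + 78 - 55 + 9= 100*l^3 - 195*l^2 + 41*l + s^2*(90*l - 144) + s*(265*l^2 - 549*l + 200) + 24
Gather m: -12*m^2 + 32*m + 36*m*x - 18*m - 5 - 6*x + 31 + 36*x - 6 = -12*m^2 + m*(36*x + 14) + 30*x + 20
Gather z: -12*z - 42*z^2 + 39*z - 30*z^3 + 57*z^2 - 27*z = -30*z^3 + 15*z^2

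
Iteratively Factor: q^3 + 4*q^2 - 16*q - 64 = (q - 4)*(q^2 + 8*q + 16) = (q - 4)*(q + 4)*(q + 4)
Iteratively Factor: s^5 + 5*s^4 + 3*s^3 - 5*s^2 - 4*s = (s + 4)*(s^4 + s^3 - s^2 - s) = (s + 1)*(s + 4)*(s^3 - s) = (s + 1)^2*(s + 4)*(s^2 - s) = s*(s + 1)^2*(s + 4)*(s - 1)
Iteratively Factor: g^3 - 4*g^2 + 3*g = (g)*(g^2 - 4*g + 3) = g*(g - 1)*(g - 3)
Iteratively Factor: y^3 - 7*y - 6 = (y + 1)*(y^2 - y - 6) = (y + 1)*(y + 2)*(y - 3)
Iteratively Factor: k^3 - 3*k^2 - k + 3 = (k - 1)*(k^2 - 2*k - 3) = (k - 1)*(k + 1)*(k - 3)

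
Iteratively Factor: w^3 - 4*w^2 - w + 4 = (w + 1)*(w^2 - 5*w + 4) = (w - 1)*(w + 1)*(w - 4)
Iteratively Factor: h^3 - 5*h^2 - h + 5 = (h - 1)*(h^2 - 4*h - 5) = (h - 5)*(h - 1)*(h + 1)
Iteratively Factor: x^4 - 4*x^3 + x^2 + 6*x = (x)*(x^3 - 4*x^2 + x + 6) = x*(x - 3)*(x^2 - x - 2) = x*(x - 3)*(x - 2)*(x + 1)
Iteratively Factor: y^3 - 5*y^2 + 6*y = (y - 3)*(y^2 - 2*y) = (y - 3)*(y - 2)*(y)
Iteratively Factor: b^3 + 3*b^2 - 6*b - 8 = (b + 1)*(b^2 + 2*b - 8) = (b + 1)*(b + 4)*(b - 2)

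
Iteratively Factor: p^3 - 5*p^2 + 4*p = (p - 4)*(p^2 - p) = (p - 4)*(p - 1)*(p)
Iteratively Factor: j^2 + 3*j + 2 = (j + 2)*(j + 1)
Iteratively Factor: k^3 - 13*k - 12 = (k + 1)*(k^2 - k - 12) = (k + 1)*(k + 3)*(k - 4)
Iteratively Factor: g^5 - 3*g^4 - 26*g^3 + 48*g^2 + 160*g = (g + 4)*(g^4 - 7*g^3 + 2*g^2 + 40*g) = g*(g + 4)*(g^3 - 7*g^2 + 2*g + 40) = g*(g - 5)*(g + 4)*(g^2 - 2*g - 8) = g*(g - 5)*(g + 2)*(g + 4)*(g - 4)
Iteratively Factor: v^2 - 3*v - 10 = (v + 2)*(v - 5)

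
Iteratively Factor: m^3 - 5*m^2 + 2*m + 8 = (m + 1)*(m^2 - 6*m + 8) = (m - 2)*(m + 1)*(m - 4)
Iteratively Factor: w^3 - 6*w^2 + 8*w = (w - 4)*(w^2 - 2*w) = (w - 4)*(w - 2)*(w)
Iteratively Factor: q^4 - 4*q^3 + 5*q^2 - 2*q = (q - 2)*(q^3 - 2*q^2 + q) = (q - 2)*(q - 1)*(q^2 - q) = q*(q - 2)*(q - 1)*(q - 1)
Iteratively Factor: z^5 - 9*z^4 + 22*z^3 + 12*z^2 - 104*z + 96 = (z - 4)*(z^4 - 5*z^3 + 2*z^2 + 20*z - 24) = (z - 4)*(z + 2)*(z^3 - 7*z^2 + 16*z - 12) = (z - 4)*(z - 2)*(z + 2)*(z^2 - 5*z + 6) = (z - 4)*(z - 2)^2*(z + 2)*(z - 3)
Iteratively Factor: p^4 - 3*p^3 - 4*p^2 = (p - 4)*(p^3 + p^2) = (p - 4)*(p + 1)*(p^2) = p*(p - 4)*(p + 1)*(p)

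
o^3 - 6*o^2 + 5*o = o*(o - 5)*(o - 1)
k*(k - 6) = k^2 - 6*k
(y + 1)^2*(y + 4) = y^3 + 6*y^2 + 9*y + 4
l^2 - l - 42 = (l - 7)*(l + 6)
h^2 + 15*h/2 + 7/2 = (h + 1/2)*(h + 7)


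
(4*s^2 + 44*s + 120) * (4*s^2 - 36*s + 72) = 16*s^4 + 32*s^3 - 816*s^2 - 1152*s + 8640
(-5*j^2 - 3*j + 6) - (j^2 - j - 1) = -6*j^2 - 2*j + 7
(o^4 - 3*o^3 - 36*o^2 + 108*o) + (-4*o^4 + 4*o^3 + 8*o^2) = -3*o^4 + o^3 - 28*o^2 + 108*o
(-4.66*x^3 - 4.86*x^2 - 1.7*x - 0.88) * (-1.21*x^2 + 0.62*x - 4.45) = 5.6386*x^5 + 2.9914*x^4 + 19.7808*x^3 + 21.6378*x^2 + 7.0194*x + 3.916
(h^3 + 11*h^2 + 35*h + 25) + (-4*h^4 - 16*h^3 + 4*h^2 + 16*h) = -4*h^4 - 15*h^3 + 15*h^2 + 51*h + 25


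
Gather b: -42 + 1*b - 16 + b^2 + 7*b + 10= b^2 + 8*b - 48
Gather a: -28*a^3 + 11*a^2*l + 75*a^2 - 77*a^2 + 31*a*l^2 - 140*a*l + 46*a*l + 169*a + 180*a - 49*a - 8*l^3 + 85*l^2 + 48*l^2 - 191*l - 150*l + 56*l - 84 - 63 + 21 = -28*a^3 + a^2*(11*l - 2) + a*(31*l^2 - 94*l + 300) - 8*l^3 + 133*l^2 - 285*l - 126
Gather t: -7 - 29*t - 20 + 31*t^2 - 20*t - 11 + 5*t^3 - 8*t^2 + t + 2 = 5*t^3 + 23*t^2 - 48*t - 36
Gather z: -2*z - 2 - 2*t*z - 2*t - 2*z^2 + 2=-2*t - 2*z^2 + z*(-2*t - 2)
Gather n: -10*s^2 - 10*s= -10*s^2 - 10*s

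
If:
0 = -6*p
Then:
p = 0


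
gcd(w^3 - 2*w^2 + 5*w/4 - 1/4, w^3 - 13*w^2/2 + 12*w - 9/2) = w - 1/2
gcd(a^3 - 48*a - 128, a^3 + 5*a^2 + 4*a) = a + 4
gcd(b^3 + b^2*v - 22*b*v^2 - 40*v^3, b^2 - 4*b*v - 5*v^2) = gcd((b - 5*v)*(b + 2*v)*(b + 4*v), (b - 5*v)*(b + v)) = -b + 5*v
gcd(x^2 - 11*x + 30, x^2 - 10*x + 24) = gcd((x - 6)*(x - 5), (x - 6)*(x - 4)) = x - 6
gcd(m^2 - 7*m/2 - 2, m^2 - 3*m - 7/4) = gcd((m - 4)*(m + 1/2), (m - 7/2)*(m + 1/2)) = m + 1/2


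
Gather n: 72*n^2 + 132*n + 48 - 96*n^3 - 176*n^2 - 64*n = -96*n^3 - 104*n^2 + 68*n + 48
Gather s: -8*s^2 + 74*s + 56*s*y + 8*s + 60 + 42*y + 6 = -8*s^2 + s*(56*y + 82) + 42*y + 66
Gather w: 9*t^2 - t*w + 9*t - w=9*t^2 + 9*t + w*(-t - 1)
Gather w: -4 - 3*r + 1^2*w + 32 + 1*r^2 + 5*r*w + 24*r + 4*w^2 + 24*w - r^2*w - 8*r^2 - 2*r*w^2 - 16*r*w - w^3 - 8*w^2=-7*r^2 + 21*r - w^3 + w^2*(-2*r - 4) + w*(-r^2 - 11*r + 25) + 28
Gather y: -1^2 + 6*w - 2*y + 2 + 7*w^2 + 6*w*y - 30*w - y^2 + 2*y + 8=7*w^2 + 6*w*y - 24*w - y^2 + 9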